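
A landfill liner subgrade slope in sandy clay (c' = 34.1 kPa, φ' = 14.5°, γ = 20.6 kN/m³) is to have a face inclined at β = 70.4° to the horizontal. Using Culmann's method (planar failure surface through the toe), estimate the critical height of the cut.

H_c = 13.74 m

Culmann's analysis gives the critical failure plane at α_cr = (β + φ')/2 = (70.4 + 14.5)/2 = 42.5°, and the critical height
H_c = (4c'/γ) · sinβ cosφ' / [1 − cos(β − φ')]
    = (4·34.1/20.6) · sin70.4°·cos14.5° / [1 − cos(55.9°)]
    = 6.621 · 0.9421·0.9681 / [1 − 0.5606]
    = 6.621 · 0.9121 / 0.4394
    = 13.74 m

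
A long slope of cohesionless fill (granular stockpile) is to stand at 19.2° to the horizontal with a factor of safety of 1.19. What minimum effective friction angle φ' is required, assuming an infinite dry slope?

FS = tanφ'/tanβ ⇒ tanφ' = FS · tanβ = 1.19 · tan19.2° = 0.4144
φ' = arctan(0.4144) = 22.51°

φ' = 22.5°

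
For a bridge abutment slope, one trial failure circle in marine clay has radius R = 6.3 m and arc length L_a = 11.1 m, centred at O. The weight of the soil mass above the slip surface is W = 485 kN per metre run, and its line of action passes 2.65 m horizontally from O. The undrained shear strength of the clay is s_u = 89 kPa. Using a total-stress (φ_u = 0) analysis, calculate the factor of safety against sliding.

FS = 4.84

Taking moments about the centre O, the resisting moment is provided by the undrained shear strength acting along the arc:
M_R = s_u·L_a·R = 89·11.10·6.3 = 6223.8 kN·m/m
M_D = W·d = 485·2.65 = 1285.2 kN·m/m
FS = M_R / M_D = 6223.8 / 1285.2 = 4.842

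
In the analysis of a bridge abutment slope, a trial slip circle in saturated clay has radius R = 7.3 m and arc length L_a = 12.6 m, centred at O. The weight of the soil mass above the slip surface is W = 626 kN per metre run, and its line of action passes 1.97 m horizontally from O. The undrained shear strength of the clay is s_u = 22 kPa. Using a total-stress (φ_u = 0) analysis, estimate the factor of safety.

Taking moments about the centre O, the resisting moment is provided by the undrained shear strength acting along the arc:
M_R = s_u·L_a·R = 22·12.60·7.3 = 2023.6 kN·m/m
M_D = W·d = 626·1.97 = 1233.2 kN·m/m
FS = M_R / M_D = 2023.6 / 1233.2 = 1.641

FS = 1.64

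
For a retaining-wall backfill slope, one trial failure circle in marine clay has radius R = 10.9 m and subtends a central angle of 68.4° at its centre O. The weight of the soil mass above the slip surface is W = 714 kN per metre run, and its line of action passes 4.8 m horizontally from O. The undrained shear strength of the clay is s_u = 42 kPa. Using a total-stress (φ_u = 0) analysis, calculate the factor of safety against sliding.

Taking moments about the centre O, the resisting moment is provided by the undrained shear strength acting along the arc:
Arc length L_a = R·θ = 10.9·(68.4°·π/180) = 10.9·1.1938 = 13.01 m
M_R = s_u·L_a·R = 42·13.01·10.9 = 5957.1 kN·m/m
M_D = W·d = 714·4.8 = 3427.2 kN·m/m
FS = M_R / M_D = 5957.1 / 3427.2 = 1.738

FS = 1.74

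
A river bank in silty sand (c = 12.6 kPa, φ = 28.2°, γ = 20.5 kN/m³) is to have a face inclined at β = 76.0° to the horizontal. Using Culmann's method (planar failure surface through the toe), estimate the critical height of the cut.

H_c = 6.40 m

Culmann's analysis gives the critical failure plane at α_cr = (β + φ)/2 = (76.0 + 28.2)/2 = 52.1°, and the critical height
H_c = (4c/γ) · sinβ cosφ / [1 − cos(β − φ)]
    = (4·12.6/20.5) · sin76.0°·cos28.2° / [1 − cos(47.8°)]
    = 2.459 · 0.9703·0.8813 / [1 − 0.6717]
    = 2.459 · 0.8551 / 0.3283
    = 6.40 m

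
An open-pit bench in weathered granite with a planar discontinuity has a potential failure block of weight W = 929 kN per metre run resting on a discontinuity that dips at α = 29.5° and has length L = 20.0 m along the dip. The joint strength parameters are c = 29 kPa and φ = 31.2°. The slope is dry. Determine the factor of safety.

FS = 2.34

Resolving the block weight along and normal to the plane and applying the Mohr–Coulomb strength on the joint:
N' = W cosα = 929·cos29.5° = 808.6 kN/m
Driving force T = W sinα = 929·sin29.5° = 457.5 kN/m
Resisting force R = c·L + N'·tanφ = 29·20.0 + 808.6·tan31.2° = 580.0 + 489.7 = 1069.7 kN/m
FS = R / T = 1069.7 / 457.5 = 2.338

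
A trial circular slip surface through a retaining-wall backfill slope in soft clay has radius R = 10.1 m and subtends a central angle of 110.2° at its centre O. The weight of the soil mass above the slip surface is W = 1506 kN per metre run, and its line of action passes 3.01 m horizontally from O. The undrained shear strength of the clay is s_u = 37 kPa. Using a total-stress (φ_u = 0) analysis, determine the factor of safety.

FS = 1.60

Taking moments about the centre O, the resisting moment is provided by the undrained shear strength acting along the arc:
Arc length L_a = R·θ = 10.1·(110.2°·π/180) = 10.1·1.9234 = 19.43 m
M_R = s_u·L_a·R = 37·19.43·10.1 = 7259.4 kN·m/m
M_D = W·d = 1506·3.01 = 4533.1 kN·m/m
FS = M_R / M_D = 7259.4 / 4533.1 = 1.601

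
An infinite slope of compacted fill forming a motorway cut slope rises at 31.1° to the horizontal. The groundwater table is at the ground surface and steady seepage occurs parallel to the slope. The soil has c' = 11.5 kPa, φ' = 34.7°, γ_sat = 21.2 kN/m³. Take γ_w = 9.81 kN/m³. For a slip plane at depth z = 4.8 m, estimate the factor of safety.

FS = 0.87

With seepage parallel to the slope and the water table at the surface, the effective normal stress on the slip plane uses the buoyant unit weight γ' = γ_sat − γ_w while the driving shear stress uses γ_sat:
FS = [c' + γ' z cos²β tanφ'] / [γ_sat z sinβ cosβ]
γ' = 21.2 − 9.81 = 11.39 kN/m³
Numerator = 11.5 + 11.39·4.8·cos²31.1°·tan34.7° = 11.5 + 11.39·4.8·0.7332·0.6924 = 39.256 kPa
Denominator = 21.2·4.8·sin31.1°·cos31.1° = 21.2·4.8·0.5165·0.8563 = 45.007 kPa
FS = 39.256 / 45.007 = 0.872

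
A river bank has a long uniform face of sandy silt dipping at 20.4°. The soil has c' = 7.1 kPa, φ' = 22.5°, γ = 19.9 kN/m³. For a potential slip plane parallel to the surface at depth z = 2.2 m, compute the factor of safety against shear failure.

For an infinite slope with a slip plane parallel to the surface (no pore pressure): FS = [c' + γz cos²β tanφ'] / [γz sinβ cosβ].
γz = 19.9·2.2 = 43.78 kN/m²
Numerator = 7.1 + 43.78·cos²20.4°·tan22.5° = 7.1 + 43.78·0.8785·0.4142 = 23.031 kPa
Denominator = 43.78·sin20.4°·cos20.4° = 43.78·0.3486·0.9373 = 14.303 kPa
FS = 23.031 / 14.303 = 1.610

FS = 1.61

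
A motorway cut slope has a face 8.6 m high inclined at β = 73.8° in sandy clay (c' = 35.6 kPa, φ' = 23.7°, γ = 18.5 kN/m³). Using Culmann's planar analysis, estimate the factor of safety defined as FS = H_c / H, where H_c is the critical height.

FS = 2.19

H_c = (4c'/γ) · sinβ cosφ' / [1 − cos(β − φ')]
    = (4·35.6/18.5) · sin73.8°·cos23.7° / [1 − cos50.1°]
    = 7.697 · 0.8793 / 0.3586 = 18.88 m
FS = H_c / H = 18.88 / 8.6 = 2.195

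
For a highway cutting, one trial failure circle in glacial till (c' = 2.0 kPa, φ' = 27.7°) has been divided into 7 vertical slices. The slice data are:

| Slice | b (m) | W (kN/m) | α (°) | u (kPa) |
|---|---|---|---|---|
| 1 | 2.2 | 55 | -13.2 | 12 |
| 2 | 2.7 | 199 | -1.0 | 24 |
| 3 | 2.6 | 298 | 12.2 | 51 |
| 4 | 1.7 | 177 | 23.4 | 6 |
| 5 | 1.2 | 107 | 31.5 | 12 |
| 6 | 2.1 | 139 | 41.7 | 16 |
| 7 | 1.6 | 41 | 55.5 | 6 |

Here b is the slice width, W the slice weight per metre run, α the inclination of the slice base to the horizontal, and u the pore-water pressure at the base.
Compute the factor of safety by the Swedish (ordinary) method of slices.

FS = 1.17

Ordinary method of slices: FS = Σ[c'·Δl_i + (W_i cosα_i − u_i·Δl_i)·tanφ'] / Σ W_i sinα_i, with Δl_i = b_i / cosα_i.
Slice 1: Δl = 2.2/cos(-13.2°) = 2.260 m; N'_1 = 55·cos(-13.2°) − 12·2.260 = 26.4; c'Δl = 4.52; W sinα = -12.6
Slice 2: Δl = 2.7/cos(-1.0°) = 2.700 m; N'_2 = 199·cos(-1.0°) − 24·2.700 = 134.2; c'Δl = 5.40; W sinα = -3.5
Slice 3: Δl = 2.6/cos12.2° = 2.660 m; N'_3 = 298·cos12.2° − 51·2.660 = 155.6; c'Δl = 5.32; W sinα = 63.0
Slice 4: Δl = 1.7/cos23.4° = 1.852 m; N'_4 = 177·cos23.4° − 6·1.852 = 151.3; c'Δl = 3.70; W sinα = 70.3
Slice 5: Δl = 1.2/cos31.5° = 1.407 m; N'_5 = 107·cos31.5° − 12·1.407 = 74.3; c'Δl = 2.81; W sinα = 55.9
Slice 6: Δl = 2.1/cos41.7° = 2.813 m; N'_6 = 139·cos41.7° − 16·2.813 = 58.8; c'Δl = 5.63; W sinα = 92.5
Slice 7: Δl = 1.6/cos55.5° = 2.825 m; N'_7 = 41·cos55.5° − 6·2.825 = 6.3; c'Δl = 5.65; W sinα = 33.8
Σc'Δl = 33.0 kN/m; ΣN' = 606.9 kN/m; ΣW sinα = 299.4 kN/m
Resisting = 33.0 + 606.9·tan27.7° = 33.0 + 318.6 = 351.7 kN/m
FS = 351.7 / 299.4 = 1.175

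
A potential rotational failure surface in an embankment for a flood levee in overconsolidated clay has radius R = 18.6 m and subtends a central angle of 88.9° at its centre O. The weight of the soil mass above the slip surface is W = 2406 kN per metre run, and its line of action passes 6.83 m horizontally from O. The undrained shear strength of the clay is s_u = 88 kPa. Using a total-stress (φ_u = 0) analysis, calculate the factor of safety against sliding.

FS = 2.87

Taking moments about the centre O, the resisting moment is provided by the undrained shear strength acting along the arc:
Arc length L_a = R·θ = 18.6·(88.9°·π/180) = 18.6·1.5516 = 28.86 m
M_R = s_u·L_a·R = 88·28.86·18.6 = 47237.6 kN·m/m
M_D = W·d = 2406·6.83 = 16433.0 kN·m/m
FS = M_R / M_D = 47237.6 / 16433.0 = 2.875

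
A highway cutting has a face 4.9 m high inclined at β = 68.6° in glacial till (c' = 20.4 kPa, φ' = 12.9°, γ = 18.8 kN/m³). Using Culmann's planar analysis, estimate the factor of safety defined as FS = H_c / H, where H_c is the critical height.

H_c = (4c'/γ) · sinβ cosφ' / [1 − cos(β − φ')]
    = (4·20.4/18.8) · sin68.6°·cos12.9° / [1 − cos55.7°]
    = 4.340 · 0.9076 / 0.4365 = 9.03 m
FS = H_c / H = 9.03 / 4.9 = 1.842

FS = 1.84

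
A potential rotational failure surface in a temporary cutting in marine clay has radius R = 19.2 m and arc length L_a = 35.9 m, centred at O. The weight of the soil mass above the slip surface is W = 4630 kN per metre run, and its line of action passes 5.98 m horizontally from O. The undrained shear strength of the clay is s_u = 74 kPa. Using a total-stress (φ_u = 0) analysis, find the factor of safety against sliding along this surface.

Taking moments about the centre O, the resisting moment is provided by the undrained shear strength acting along the arc:
M_R = s_u·L_a·R = 74·35.90·19.2 = 51006.7 kN·m/m
M_D = W·d = 4630·5.98 = 27687.4 kN·m/m
FS = M_R / M_D = 51006.7 / 27687.4 = 1.842

FS = 1.84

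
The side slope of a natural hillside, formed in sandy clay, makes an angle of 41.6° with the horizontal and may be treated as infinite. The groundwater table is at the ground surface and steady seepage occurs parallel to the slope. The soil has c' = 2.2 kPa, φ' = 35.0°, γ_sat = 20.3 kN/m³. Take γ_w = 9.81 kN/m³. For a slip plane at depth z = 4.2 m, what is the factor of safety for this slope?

With seepage parallel to the slope and the water table at the surface, the effective normal stress on the slip plane uses the buoyant unit weight γ' = γ_sat − γ_w while the driving shear stress uses γ_sat:
FS = [c' + γ' z cos²β tanφ'] / [γ_sat z sinβ cosβ]
γ' = 20.3 − 9.81 = 10.49 kN/m³
Numerator = 2.2 + 10.49·4.2·cos²41.6°·tan35.0° = 2.2 + 10.49·4.2·0.5592·0.7002 = 19.451 kPa
Denominator = 20.3·4.2·sin41.6°·cos41.6° = 20.3·4.2·0.6639·0.7478 = 42.330 kPa
FS = 19.451 / 42.330 = 0.460

FS = 0.46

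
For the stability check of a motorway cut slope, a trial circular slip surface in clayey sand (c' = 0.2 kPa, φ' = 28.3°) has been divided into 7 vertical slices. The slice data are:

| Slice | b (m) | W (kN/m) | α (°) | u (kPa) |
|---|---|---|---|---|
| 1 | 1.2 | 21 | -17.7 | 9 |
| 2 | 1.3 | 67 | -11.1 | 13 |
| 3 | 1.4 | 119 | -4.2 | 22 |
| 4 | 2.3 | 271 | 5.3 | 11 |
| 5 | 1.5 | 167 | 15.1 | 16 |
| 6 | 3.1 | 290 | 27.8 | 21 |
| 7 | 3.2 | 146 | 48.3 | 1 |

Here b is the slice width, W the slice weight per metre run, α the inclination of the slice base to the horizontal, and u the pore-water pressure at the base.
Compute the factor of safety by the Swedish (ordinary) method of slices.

Ordinary method of slices: FS = Σ[c'·Δl_i + (W_i cosα_i − u_i·Δl_i)·tanφ'] / Σ W_i sinα_i, with Δl_i = b_i / cosα_i.
Slice 1: Δl = 1.2/cos(-17.7°) = 1.260 m; N'_1 = 21·cos(-17.7°) − 9·1.260 = 8.7; c'Δl = 0.25; W sinα = -6.4
Slice 2: Δl = 1.3/cos(-11.1°) = 1.325 m; N'_2 = 67·cos(-11.1°) − 13·1.325 = 48.5; c'Δl = 0.26; W sinα = -12.9
Slice 3: Δl = 1.4/cos(-4.2°) = 1.404 m; N'_3 = 119·cos(-4.2°) − 22·1.404 = 87.8; c'Δl = 0.28; W sinα = -8.7
Slice 4: Δl = 2.3/cos5.3° = 2.310 m; N'_4 = 271·cos5.3° − 11·2.310 = 244.4; c'Δl = 0.46; W sinα = 25.0
Slice 5: Δl = 1.5/cos15.1° = 1.554 m; N'_5 = 167·cos15.1° − 16·1.554 = 136.4; c'Δl = 0.31; W sinα = 43.5
Slice 6: Δl = 3.1/cos27.8° = 3.504 m; N'_6 = 290·cos27.8° − 21·3.504 = 182.9; c'Δl = 0.70; W sinα = 135.3
Slice 7: Δl = 3.2/cos48.3° = 4.810 m; N'_7 = 146·cos48.3° − 1·4.810 = 92.3; c'Δl = 0.96; W sinα = 109.0
Σc'Δl = 3.2 kN/m; ΣN' = 801.0 kN/m; ΣW sinα = 284.8 kN/m
Resisting = 3.2 + 801.0·tan28.3° = 3.2 + 431.3 = 434.6 kN/m
FS = 434.6 / 284.8 = 1.526

FS = 1.53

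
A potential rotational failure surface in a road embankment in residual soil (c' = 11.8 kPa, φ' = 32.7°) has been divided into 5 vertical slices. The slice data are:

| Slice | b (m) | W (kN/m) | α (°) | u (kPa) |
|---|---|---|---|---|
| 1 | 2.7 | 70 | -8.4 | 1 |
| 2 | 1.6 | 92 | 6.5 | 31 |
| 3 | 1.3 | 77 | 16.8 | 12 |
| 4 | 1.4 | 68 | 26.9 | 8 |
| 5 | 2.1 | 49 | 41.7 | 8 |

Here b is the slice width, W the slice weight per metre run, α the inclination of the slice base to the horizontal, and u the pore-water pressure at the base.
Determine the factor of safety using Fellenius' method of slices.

FS = 3.09

Ordinary method of slices: FS = Σ[c'·Δl_i + (W_i cosα_i − u_i·Δl_i)·tanφ'] / Σ W_i sinα_i, with Δl_i = b_i / cosα_i.
Slice 1: Δl = 2.7/cos(-8.4°) = 2.729 m; N'_1 = 70·cos(-8.4°) − 1·2.729 = 66.5; c'Δl = 32.21; W sinα = -10.2
Slice 2: Δl = 1.6/cos6.5° = 1.610 m; N'_2 = 92·cos6.5° − 31·1.610 = 41.5; c'Δl = 19.00; W sinα = 10.4
Slice 3: Δl = 1.3/cos16.8° = 1.358 m; N'_3 = 77·cos16.8° − 12·1.358 = 57.4; c'Δl = 16.02; W sinα = 22.3
Slice 4: Δl = 1.4/cos26.9° = 1.570 m; N'_4 = 68·cos26.9° − 8·1.570 = 48.1; c'Δl = 18.52; W sinα = 30.8
Slice 5: Δl = 2.1/cos41.7° = 2.813 m; N'_5 = 49·cos41.7° − 8·2.813 = 14.1; c'Δl = 33.19; W sinα = 32.6
Σc'Δl = 118.9 kN/m; ΣN' = 227.6 kN/m; ΣW sinα = 85.8 kN/m
Resisting = 118.9 + 227.6·tan32.7° = 118.9 + 146.1 = 265.1 kN/m
FS = 265.1 / 85.8 = 3.089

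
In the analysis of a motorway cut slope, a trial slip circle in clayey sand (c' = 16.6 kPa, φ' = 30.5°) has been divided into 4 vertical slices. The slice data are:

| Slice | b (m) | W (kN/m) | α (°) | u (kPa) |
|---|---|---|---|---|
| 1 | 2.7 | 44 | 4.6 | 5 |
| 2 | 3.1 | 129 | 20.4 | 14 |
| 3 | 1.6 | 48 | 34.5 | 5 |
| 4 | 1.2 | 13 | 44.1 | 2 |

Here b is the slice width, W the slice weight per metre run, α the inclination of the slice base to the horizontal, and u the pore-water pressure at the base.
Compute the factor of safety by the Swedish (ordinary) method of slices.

Ordinary method of slices: FS = Σ[c'·Δl_i + (W_i cosα_i − u_i·Δl_i)·tanφ'] / Σ W_i sinα_i, with Δl_i = b_i / cosα_i.
Slice 1: Δl = 2.7/cos4.6° = 2.709 m; N'_1 = 44·cos4.6° − 5·2.709 = 30.3; c'Δl = 44.96; W sinα = 3.5
Slice 2: Δl = 3.1/cos20.4° = 3.307 m; N'_2 = 129·cos20.4° − 14·3.307 = 74.6; c'Δl = 54.90; W sinα = 45.0
Slice 3: Δl = 1.6/cos34.5° = 1.941 m; N'_3 = 48·cos34.5° − 5·1.941 = 29.9; c'Δl = 32.23; W sinα = 27.2
Slice 4: Δl = 1.2/cos44.1° = 1.671 m; N'_4 = 13·cos44.1° − 2·1.671 = 6.0; c'Δl = 27.74; W sinα = 9.0
Σc'Δl = 159.8 kN/m; ΣN' = 140.8 kN/m; ΣW sinα = 84.7 kN/m
Resisting = 159.8 + 140.8·tan30.5° = 159.8 + 82.9 = 242.8 kN/m
FS = 242.8 / 84.7 = 2.865

FS = 2.87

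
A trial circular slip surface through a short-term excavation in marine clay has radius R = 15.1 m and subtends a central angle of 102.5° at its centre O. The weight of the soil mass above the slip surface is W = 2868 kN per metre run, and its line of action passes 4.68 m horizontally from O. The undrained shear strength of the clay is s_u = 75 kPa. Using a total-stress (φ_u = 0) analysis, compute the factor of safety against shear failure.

FS = 2.28

Taking moments about the centre O, the resisting moment is provided by the undrained shear strength acting along the arc:
Arc length L_a = R·θ = 15.1·(102.5°·π/180) = 15.1·1.7890 = 27.01 m
M_R = s_u·L_a·R = 75·27.01·15.1 = 30592.6 kN·m/m
M_D = W·d = 2868·4.68 = 13422.2 kN·m/m
FS = M_R / M_D = 30592.6 / 13422.2 = 2.279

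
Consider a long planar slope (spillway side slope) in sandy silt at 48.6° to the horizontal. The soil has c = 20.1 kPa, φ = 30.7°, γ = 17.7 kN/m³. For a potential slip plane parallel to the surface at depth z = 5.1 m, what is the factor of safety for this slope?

For an infinite slope with a slip plane parallel to the surface (no pore pressure): FS = [c + γz cos²β tanφ] / [γz sinβ cosβ].
γz = 17.7·5.1 = 90.27 kN/m²
Numerator = 20.1 + 90.27·cos²48.6°·tan30.7° = 20.1 + 90.27·0.4373·0.5938 = 43.540 kPa
Denominator = 90.27·sin48.6°·cos48.6° = 90.27·0.7501·0.6613 = 44.779 kPa
FS = 43.540 / 44.779 = 0.972

FS = 0.97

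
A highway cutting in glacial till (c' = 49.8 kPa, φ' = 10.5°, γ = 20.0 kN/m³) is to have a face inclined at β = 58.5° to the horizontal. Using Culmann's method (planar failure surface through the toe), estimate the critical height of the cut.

Culmann's analysis gives the critical failure plane at α_cr = (β + φ')/2 = (58.5 + 10.5)/2 = 34.5°, and the critical height
H_c = (4c'/γ) · sinβ cosφ' / [1 − cos(β − φ')]
    = (4·49.8/20.0) · sin58.5°·cos10.5° / [1 − cos(48.0°)]
    = 9.960 · 0.8526·0.9833 / [1 − 0.6691]
    = 9.960 · 0.8384 / 0.3309
    = 25.24 m

H_c = 25.24 m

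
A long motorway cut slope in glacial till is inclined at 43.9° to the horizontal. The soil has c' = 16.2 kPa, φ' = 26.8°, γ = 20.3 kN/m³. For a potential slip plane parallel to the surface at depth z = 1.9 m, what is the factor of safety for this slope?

FS = 1.37

For an infinite slope with a slip plane parallel to the surface (no pore pressure): FS = [c' + γz cos²β tanφ'] / [γz sinβ cosβ].
γz = 20.3·1.9 = 38.57 kN/m²
Numerator = 16.2 + 38.57·cos²43.9°·tan26.8° = 16.2 + 38.57·0.5192·0.5051 = 26.316 kPa
Denominator = 38.57·sin43.9°·cos43.9° = 38.57·0.6934·0.7206 = 19.271 kPa
FS = 26.316 / 19.271 = 1.366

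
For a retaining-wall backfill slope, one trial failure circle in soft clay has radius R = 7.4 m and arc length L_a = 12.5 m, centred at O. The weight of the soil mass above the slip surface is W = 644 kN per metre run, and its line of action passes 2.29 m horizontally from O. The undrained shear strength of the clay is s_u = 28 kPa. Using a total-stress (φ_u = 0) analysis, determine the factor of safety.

FS = 1.76

Taking moments about the centre O, the resisting moment is provided by the undrained shear strength acting along the arc:
M_R = s_u·L_a·R = 28·12.50·7.4 = 2590.0 kN·m/m
M_D = W·d = 644·2.29 = 1474.8 kN·m/m
FS = M_R / M_D = 2590.0 / 1474.8 = 1.756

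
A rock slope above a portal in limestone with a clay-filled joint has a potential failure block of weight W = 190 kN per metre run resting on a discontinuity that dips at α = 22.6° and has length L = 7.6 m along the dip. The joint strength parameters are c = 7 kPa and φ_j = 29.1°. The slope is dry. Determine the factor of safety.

FS = 2.07

Resolving the block weight along and normal to the plane and applying the Mohr–Coulomb strength on the joint:
N' = W cosα = 190·cos22.6° = 175.4 kN/m
Driving force T = W sinα = 190·sin22.6° = 73.0 kN/m
Resisting force R = c·L + N'·tanφ_j = 7·7.6 + 175.4·tan29.1° = 53.2 + 97.6 = 150.8 kN/m
FS = R / T = 150.8 / 73.0 = 2.066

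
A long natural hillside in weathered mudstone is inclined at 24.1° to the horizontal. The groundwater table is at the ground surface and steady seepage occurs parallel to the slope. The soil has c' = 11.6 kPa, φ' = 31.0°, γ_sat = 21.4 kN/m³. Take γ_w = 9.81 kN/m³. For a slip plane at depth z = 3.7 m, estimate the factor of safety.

FS = 1.12

With seepage parallel to the slope and the water table at the surface, the effective normal stress on the slip plane uses the buoyant unit weight γ' = γ_sat − γ_w while the driving shear stress uses γ_sat:
FS = [c' + γ' z cos²β tanφ'] / [γ_sat z sinβ cosβ]
γ' = 21.4 − 9.81 = 11.59 kN/m³
Numerator = 11.6 + 11.59·3.7·cos²24.1°·tan31.0° = 11.6 + 11.59·3.7·0.8333·0.6009 = 33.071 kPa
Denominator = 21.4·3.7·sin24.1°·cos24.1° = 21.4·3.7·0.4083·0.9128 = 29.513 kPa
FS = 33.071 / 29.513 = 1.121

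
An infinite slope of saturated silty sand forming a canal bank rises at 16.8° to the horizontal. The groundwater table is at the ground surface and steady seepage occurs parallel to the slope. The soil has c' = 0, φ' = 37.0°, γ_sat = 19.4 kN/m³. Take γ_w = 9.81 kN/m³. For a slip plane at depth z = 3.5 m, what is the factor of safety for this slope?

FS = 1.23

With seepage parallel to the slope and the water table at the surface, the effective normal stress on the slip plane uses the buoyant unit weight γ' = γ_sat − γ_w while the driving shear stress uses γ_sat:
FS = [c' + γ' z cos²β tanφ'] / [γ_sat z sinβ cosβ]
(For c' = 0 this reduces to FS = (γ'/γ_sat)·tanφ'/tanβ.)
γ' = 19.4 − 9.81 = 9.59 kN/m³
Numerator = 0.0 + 9.59·3.5·cos²16.8°·tan37.0° = 0.0 + 9.59·3.5·0.9165·0.7536 = 23.180 kPa
Denominator = 19.4·3.5·sin16.8°·cos16.8° = 19.4·3.5·0.2890·0.9573 = 18.788 kPa
FS = 23.180 / 18.788 = 1.234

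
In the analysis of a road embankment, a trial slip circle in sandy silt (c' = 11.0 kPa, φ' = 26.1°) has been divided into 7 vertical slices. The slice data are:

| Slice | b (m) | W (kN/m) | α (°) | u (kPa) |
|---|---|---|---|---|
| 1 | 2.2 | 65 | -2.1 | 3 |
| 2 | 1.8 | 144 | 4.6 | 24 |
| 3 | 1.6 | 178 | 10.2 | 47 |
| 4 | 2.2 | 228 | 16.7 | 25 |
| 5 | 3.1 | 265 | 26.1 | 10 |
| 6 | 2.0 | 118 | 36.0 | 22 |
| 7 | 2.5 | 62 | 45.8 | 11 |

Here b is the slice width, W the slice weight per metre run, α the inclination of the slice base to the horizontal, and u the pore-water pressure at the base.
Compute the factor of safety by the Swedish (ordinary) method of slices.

FS = 1.54

Ordinary method of slices: FS = Σ[c'·Δl_i + (W_i cosα_i − u_i·Δl_i)·tanφ'] / Σ W_i sinα_i, with Δl_i = b_i / cosα_i.
Slice 1: Δl = 2.2/cos(-2.1°) = 2.201 m; N'_1 = 65·cos(-2.1°) − 3·2.201 = 58.4; c'Δl = 24.22; W sinα = -2.4
Slice 2: Δl = 1.8/cos4.6° = 1.806 m; N'_2 = 144·cos4.6° − 24·1.806 = 100.2; c'Δl = 19.86; W sinα = 11.5
Slice 3: Δl = 1.6/cos10.2° = 1.626 m; N'_3 = 178·cos10.2° − 47·1.626 = 98.8; c'Δl = 17.88; W sinα = 31.5
Slice 4: Δl = 2.2/cos16.7° = 2.297 m; N'_4 = 228·cos16.7° − 25·2.297 = 161.0; c'Δl = 25.27; W sinα = 65.5
Slice 5: Δl = 3.1/cos26.1° = 3.452 m; N'_5 = 265·cos26.1° − 10·3.452 = 203.5; c'Δl = 37.97; W sinα = 116.6
Slice 6: Δl = 2.0/cos36.0° = 2.472 m; N'_6 = 118·cos36.0° − 22·2.472 = 41.1; c'Δl = 27.19; W sinα = 69.4
Slice 7: Δl = 2.5/cos45.8° = 3.586 m; N'_7 = 62·cos45.8° − 11·3.586 = 3.8; c'Δl = 39.45; W sinα = 44.4
Σc'Δl = 191.8 kN/m; ΣN' = 666.6 kN/m; ΣW sinα = 336.6 kN/m
Resisting = 191.8 + 666.6·tan26.1° = 191.8 + 326.6 = 518.4 kN/m
FS = 518.4 / 336.6 = 1.540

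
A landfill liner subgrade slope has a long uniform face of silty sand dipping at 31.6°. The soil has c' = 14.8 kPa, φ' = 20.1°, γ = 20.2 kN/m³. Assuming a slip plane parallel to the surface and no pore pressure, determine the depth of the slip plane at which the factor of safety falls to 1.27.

Setting FS = 1.27 in FS = [c' + γz cos²β tanφ'] / [γz sinβ cosβ] and solving for z:
z = c' / [γ cosβ (FS·sinβ − cosβ·tanφ')]
  = 14.8 / [20.2·cos31.6°·(1.27·sin31.6° − cos31.6°·tan20.1°)]
  = 14.8 / [20.2·0.8517·(1.27·0.5240 − 0.8517·0.3659)]
  = 14.8 / 6.0866 = 2.432 m

z = 2.43 m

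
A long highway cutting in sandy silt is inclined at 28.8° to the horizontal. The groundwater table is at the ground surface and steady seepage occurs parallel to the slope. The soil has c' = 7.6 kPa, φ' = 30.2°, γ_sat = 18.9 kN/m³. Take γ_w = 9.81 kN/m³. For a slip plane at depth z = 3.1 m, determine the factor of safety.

With seepage parallel to the slope and the water table at the surface, the effective normal stress on the slip plane uses the buoyant unit weight γ' = γ_sat − γ_w while the driving shear stress uses γ_sat:
FS = [c' + γ' z cos²β tanφ'] / [γ_sat z sinβ cosβ]
γ' = 18.9 − 9.81 = 9.09 kN/m³
Numerator = 7.6 + 9.09·3.1·cos²28.8°·tan30.2° = 7.6 + 9.09·3.1·0.7679·0.5820 = 20.194 kPa
Denominator = 18.9·3.1·sin28.8°·cos28.8° = 18.9·3.1·0.4818·0.8763 = 24.735 kPa
FS = 20.194 / 24.735 = 0.816

FS = 0.82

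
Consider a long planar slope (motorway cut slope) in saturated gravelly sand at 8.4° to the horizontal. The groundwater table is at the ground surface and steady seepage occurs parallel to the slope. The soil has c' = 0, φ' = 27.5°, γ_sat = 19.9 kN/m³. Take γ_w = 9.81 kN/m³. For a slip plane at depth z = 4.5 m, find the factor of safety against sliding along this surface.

FS = 1.79

With seepage parallel to the slope and the water table at the surface, the effective normal stress on the slip plane uses the buoyant unit weight γ' = γ_sat − γ_w while the driving shear stress uses γ_sat:
FS = [c' + γ' z cos²β tanφ'] / [γ_sat z sinβ cosβ]
(For c' = 0 this reduces to FS = (γ'/γ_sat)·tanφ'/tanβ.)
γ' = 19.9 − 9.81 = 10.09 kN/m³
Numerator = 0.0 + 10.09·4.5·cos²8.4°·tan27.5° = 0.0 + 10.09·4.5·0.9787·0.5206 = 23.132 kPa
Denominator = 19.9·4.5·sin8.4°·cos8.4° = 19.9·4.5·0.1461·0.9893 = 12.941 kPa
FS = 23.132 / 12.941 = 1.787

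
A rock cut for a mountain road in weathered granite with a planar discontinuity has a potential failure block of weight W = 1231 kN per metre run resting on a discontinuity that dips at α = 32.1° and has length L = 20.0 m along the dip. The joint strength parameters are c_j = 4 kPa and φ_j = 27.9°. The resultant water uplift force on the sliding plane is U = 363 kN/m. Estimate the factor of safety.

FS = 0.67

Resolving the block weight along and normal to the plane and applying the Mohr–Coulomb strength on the joint:
N' = W cosα − U = 1231·cos32.1° − 363 = 679.8 kN/m
Driving force T = W sinα = 1231·sin32.1° = 654.2 kN/m
Resisting force R = c_j·L + N'·tanφ_j = 4·20.0 + 679.8·tan27.9° = 80.0 + 359.9 = 439.9 kN/m
FS = R / T = 439.9 / 654.2 = 0.673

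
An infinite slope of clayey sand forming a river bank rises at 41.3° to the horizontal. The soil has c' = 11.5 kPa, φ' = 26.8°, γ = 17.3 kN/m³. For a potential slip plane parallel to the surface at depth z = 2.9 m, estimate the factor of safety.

FS = 1.04

For an infinite slope with a slip plane parallel to the surface (no pore pressure): FS = [c' + γz cos²β tanφ'] / [γz sinβ cosβ].
γz = 17.3·2.9 = 50.17 kN/m²
Numerator = 11.5 + 50.17·cos²41.3°·tan26.8° = 11.5 + 50.17·0.5644·0.5051 = 25.803 kPa
Denominator = 50.17·sin41.3°·cos41.3° = 50.17·0.6600·0.7513 = 24.876 kPa
FS = 25.803 / 24.876 = 1.037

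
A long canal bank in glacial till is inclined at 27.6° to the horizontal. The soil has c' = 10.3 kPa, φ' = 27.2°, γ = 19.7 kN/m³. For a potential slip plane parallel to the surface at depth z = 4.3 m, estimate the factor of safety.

FS = 1.28

For an infinite slope with a slip plane parallel to the surface (no pore pressure): FS = [c' + γz cos²β tanφ'] / [γz sinβ cosβ].
γz = 19.7·4.3 = 84.71 kN/m²
Numerator = 10.3 + 84.71·cos²27.6°·tan27.2° = 10.3 + 84.71·0.7854·0.5139 = 44.491 kPa
Denominator = 84.71·sin27.6°·cos27.6° = 84.71·0.4633·0.8862 = 34.780 kPa
FS = 44.491 / 34.780 = 1.279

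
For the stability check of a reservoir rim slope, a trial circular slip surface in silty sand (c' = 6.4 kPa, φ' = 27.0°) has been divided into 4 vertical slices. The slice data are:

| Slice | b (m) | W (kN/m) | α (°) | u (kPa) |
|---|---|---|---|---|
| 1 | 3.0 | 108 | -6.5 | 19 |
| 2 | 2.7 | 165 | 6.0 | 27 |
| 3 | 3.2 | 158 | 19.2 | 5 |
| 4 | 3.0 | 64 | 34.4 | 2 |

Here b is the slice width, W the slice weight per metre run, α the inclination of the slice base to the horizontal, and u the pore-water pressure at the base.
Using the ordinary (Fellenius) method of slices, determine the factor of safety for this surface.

Ordinary method of slices: FS = Σ[c'·Δl_i + (W_i cosα_i − u_i·Δl_i)·tanφ'] / Σ W_i sinα_i, with Δl_i = b_i / cosα_i.
Slice 1: Δl = 3.0/cos(-6.5°) = 3.019 m; N'_1 = 108·cos(-6.5°) − 19·3.019 = 49.9; c'Δl = 19.32; W sinα = -12.2
Slice 2: Δl = 2.7/cos6.0° = 2.715 m; N'_2 = 165·cos6.0° − 27·2.715 = 90.8; c'Δl = 17.38; W sinα = 17.2
Slice 3: Δl = 3.2/cos19.2° = 3.388 m; N'_3 = 158·cos19.2° − 5·3.388 = 132.3; c'Δl = 21.69; W sinα = 52.0
Slice 4: Δl = 3.0/cos34.4° = 3.636 m; N'_4 = 64·cos34.4° − 2·3.636 = 45.5; c'Δl = 23.27; W sinα = 36.2
Σc'Δl = 81.7 kN/m; ΣN' = 318.5 kN/m; ΣW sinα = 93.1 kN/m
Resisting = 81.7 + 318.5·tan27.0° = 81.7 + 162.3 = 244.0 kN/m
FS = 244.0 / 93.1 = 2.619

FS = 2.62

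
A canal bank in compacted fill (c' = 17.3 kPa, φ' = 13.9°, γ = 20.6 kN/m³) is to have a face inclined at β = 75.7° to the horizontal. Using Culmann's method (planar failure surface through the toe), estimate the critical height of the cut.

Culmann's analysis gives the critical failure plane at α_cr = (β + φ')/2 = (75.7 + 13.9)/2 = 44.8°, and the critical height
H_c = (4c'/γ) · sinβ cosφ' / [1 − cos(β − φ')]
    = (4·17.3/20.6) · sin75.7°·cos13.9° / [1 − cos(61.8°)]
    = 3.359 · 0.9690·0.9707 / [1 − 0.4726]
    = 3.359 · 0.9406 / 0.5274
    = 5.99 m

H_c = 5.99 m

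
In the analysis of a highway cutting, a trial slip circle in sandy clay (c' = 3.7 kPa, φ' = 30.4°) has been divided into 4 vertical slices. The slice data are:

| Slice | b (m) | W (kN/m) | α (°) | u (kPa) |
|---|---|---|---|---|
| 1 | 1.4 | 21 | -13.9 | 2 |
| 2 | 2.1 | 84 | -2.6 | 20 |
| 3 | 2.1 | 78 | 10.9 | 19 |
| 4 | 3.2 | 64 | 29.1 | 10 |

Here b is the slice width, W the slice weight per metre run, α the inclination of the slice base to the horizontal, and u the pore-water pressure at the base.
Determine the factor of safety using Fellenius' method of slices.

FS = 2.75

Ordinary method of slices: FS = Σ[c'·Δl_i + (W_i cosα_i − u_i·Δl_i)·tanφ'] / Σ W_i sinα_i, with Δl_i = b_i / cosα_i.
Slice 1: Δl = 1.4/cos(-13.9°) = 1.442 m; N'_1 = 21·cos(-13.9°) − 2·1.442 = 17.5; c'Δl = 5.34; W sinα = -5.0
Slice 2: Δl = 2.1/cos(-2.6°) = 2.102 m; N'_2 = 84·cos(-2.6°) − 20·2.102 = 41.9; c'Δl = 7.78; W sinα = -3.8
Slice 3: Δl = 2.1/cos10.9° = 2.139 m; N'_3 = 78·cos10.9° − 19·2.139 = 36.0; c'Δl = 7.91; W sinα = 14.7
Slice 4: Δl = 3.2/cos29.1° = 3.662 m; N'_4 = 64·cos29.1° − 10·3.662 = 19.3; c'Δl = 13.55; W sinα = 31.1
Σc'Δl = 34.6 kN/m; ΣN' = 114.6 kN/m; ΣW sinα = 37.0 kN/m
Resisting = 34.6 + 114.6·tan30.4° = 34.6 + 67.3 = 101.8 kN/m
FS = 101.8 / 37.0 = 2.751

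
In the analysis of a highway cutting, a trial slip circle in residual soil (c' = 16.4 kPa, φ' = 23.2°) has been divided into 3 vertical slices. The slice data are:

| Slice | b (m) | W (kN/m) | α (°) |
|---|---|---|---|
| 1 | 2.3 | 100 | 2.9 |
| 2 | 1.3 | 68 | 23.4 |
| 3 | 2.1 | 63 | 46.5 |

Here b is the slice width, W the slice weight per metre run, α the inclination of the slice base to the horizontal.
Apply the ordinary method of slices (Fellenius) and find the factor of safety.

Ordinary method of slices: FS = Σ[c'·Δl_i + (W_i cosα_i)·tanφ'] / Σ W_i sinα_i, with Δl_i = b_i / cosα_i.
Slice 1: Δl = 2.3/cos2.9° = 2.303 m; N'_1 = 100·cos2.9° = 99.9; c'Δl = 37.77; W sinα = 5.1
Slice 2: Δl = 1.3/cos23.4° = 1.417 m; N'_2 = 68·cos23.4° = 62.4; c'Δl = 23.23; W sinα = 27.0
Slice 3: Δl = 2.1/cos46.5° = 3.051 m; N'_3 = 63·cos46.5° = 43.4; c'Δl = 50.03; W sinα = 45.7
Σc'Δl = 111.0 kN/m; ΣN' = 205.6 kN/m; ΣW sinα = 77.8 kN/m
Resisting = 111.0 + 205.6·tan23.2° = 111.0 + 88.1 = 199.2 kN/m
FS = 199.2 / 77.8 = 2.561

FS = 2.56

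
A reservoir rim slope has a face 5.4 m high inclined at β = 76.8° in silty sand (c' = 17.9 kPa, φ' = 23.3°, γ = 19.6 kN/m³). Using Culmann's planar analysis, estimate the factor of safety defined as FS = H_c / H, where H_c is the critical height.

H_c = (4c'/γ) · sinβ cosφ' / [1 − cos(β − φ')]
    = (4·17.9/19.6) · sin76.8°·cos23.3° / [1 − cos53.5°]
    = 3.653 · 0.8942 / 0.4052 = 8.06 m
FS = H_c / H = 8.06 / 5.4 = 1.493

FS = 1.49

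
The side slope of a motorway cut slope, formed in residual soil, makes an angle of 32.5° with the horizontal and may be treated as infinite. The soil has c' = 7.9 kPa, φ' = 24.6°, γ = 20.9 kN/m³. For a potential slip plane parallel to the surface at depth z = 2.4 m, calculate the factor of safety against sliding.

FS = 1.07

For an infinite slope with a slip plane parallel to the surface (no pore pressure): FS = [c' + γz cos²β tanφ'] / [γz sinβ cosβ].
γz = 20.9·2.4 = 50.16 kN/m²
Numerator = 7.9 + 50.16·cos²32.5°·tan24.6° = 7.9 + 50.16·0.7113·0.4578 = 24.235 kPa
Denominator = 50.16·sin32.5°·cos32.5° = 50.16·0.5373·0.8434 = 22.730 kPa
FS = 24.235 / 22.730 = 1.066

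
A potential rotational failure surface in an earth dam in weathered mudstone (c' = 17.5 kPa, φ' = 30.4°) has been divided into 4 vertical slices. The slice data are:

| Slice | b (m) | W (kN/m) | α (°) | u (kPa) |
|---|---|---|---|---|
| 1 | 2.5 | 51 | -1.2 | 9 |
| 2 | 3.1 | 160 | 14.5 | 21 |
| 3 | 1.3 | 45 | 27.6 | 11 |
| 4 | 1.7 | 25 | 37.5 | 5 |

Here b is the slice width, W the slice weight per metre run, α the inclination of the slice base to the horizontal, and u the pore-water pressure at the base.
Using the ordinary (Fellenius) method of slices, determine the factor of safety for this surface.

Ordinary method of slices: FS = Σ[c'·Δl_i + (W_i cosα_i − u_i·Δl_i)·tanφ'] / Σ W_i sinα_i, with Δl_i = b_i / cosα_i.
Slice 1: Δl = 2.5/cos(-1.2°) = 2.501 m; N'_1 = 51·cos(-1.2°) − 9·2.501 = 28.5; c'Δl = 43.76; W sinα = -1.1
Slice 2: Δl = 3.1/cos14.5° = 3.202 m; N'_2 = 160·cos14.5° − 21·3.202 = 87.7; c'Δl = 56.03; W sinα = 40.1
Slice 3: Δl = 1.3/cos27.6° = 1.467 m; N'_3 = 45·cos27.6° − 11·1.467 = 23.7; c'Δl = 25.67; W sinα = 20.8
Slice 4: Δl = 1.7/cos37.5° = 2.143 m; N'_4 = 25·cos37.5° − 5·2.143 = 9.1; c'Δl = 37.50; W sinα = 15.2
Σc'Δl = 163.0 kN/m; ΣN' = 149.0 kN/m; ΣW sinα = 75.1 kN/m
Resisting = 163.0 + 149.0·tan30.4° = 163.0 + 87.4 = 250.4 kN/m
FS = 250.4 / 75.1 = 3.336

FS = 3.34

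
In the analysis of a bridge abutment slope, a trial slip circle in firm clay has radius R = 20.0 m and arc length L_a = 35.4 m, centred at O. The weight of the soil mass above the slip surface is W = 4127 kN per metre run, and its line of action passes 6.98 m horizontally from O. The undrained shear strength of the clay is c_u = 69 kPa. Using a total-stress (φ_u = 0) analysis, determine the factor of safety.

FS = 1.70

Taking moments about the centre O, the resisting moment is provided by the undrained shear strength acting along the arc:
M_R = c_u·L_a·R = 69·35.40·20.0 = 48852.0 kN·m/m
M_D = W·d = 4127·6.98 = 28806.5 kN·m/m
FS = M_R / M_D = 48852.0 / 28806.5 = 1.696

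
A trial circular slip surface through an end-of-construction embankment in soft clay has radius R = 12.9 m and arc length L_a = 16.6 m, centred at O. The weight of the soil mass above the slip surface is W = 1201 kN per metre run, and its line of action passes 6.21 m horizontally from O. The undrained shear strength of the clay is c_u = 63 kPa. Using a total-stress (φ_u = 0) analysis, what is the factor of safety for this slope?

FS = 1.81

Taking moments about the centre O, the resisting moment is provided by the undrained shear strength acting along the arc:
M_R = c_u·L_a·R = 63·16.60·12.9 = 13490.8 kN·m/m
M_D = W·d = 1201·6.21 = 7458.2 kN·m/m
FS = M_R / M_D = 13490.8 / 7458.2 = 1.809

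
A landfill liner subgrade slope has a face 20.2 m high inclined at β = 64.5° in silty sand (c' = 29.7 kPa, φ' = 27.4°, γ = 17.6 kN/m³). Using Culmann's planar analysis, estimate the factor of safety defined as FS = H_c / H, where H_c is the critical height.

H_c = (4c'/γ) · sinβ cosφ' / [1 − cos(β − φ')]
    = (4·29.7/17.6) · sin64.5°·cos27.4° / [1 − cos37.1°]
    = 6.750 · 0.8013 / 0.2024 = 26.72 m
FS = H_c / H = 26.72 / 20.2 = 1.323

FS = 1.32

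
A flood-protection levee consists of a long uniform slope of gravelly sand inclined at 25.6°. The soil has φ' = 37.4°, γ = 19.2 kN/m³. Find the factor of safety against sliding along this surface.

FS = 1.60

For a dry cohesionless infinite slope the factor of safety is FS = tanφ' / tanβ.
FS = tan37.4° / tan25.6° = 0.7646 / 0.4791 = 1.596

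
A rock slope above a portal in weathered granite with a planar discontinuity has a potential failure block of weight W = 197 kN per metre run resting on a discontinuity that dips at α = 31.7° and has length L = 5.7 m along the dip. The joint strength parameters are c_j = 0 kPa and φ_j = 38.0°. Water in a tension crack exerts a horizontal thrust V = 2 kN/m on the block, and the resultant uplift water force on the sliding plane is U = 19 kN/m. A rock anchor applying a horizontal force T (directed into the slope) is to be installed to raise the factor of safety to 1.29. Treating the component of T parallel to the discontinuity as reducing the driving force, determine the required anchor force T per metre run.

Resolving forces along and normal to the sliding plane, with the horizontal anchor force T adding T·sinα to the effective normal force and T·cosα acting up the plane against the driving force:
FS = [c_jL + (W cosα − U − V sinα + T sinα) tanφ_j] / [W sinα + V cosα − T cosα]
Without the anchor: N' = 147.6 kN/m, driving T_d = 105.2 kN/m, resisting R = 0·5.7 + 147.6·tan38.0° = 115.3 kN/m, FS = 1.10.
Setting FS = 1.29 and solving for T:
1.29·(105.2 − T cos31.7°) = 115.3 + T sin31.7°·tan38.0°
T·(sin31.7°·tan38.0° + 1.29·cos31.7°) = 1.29·105.2 − 115.3
T·(0.5255·0.7813 + 1.29·0.8508) = 135.7 − 115.3 = 20.4
T·1.5081 = 20.4
T = 13.6 kN/m

T = 14 kN/m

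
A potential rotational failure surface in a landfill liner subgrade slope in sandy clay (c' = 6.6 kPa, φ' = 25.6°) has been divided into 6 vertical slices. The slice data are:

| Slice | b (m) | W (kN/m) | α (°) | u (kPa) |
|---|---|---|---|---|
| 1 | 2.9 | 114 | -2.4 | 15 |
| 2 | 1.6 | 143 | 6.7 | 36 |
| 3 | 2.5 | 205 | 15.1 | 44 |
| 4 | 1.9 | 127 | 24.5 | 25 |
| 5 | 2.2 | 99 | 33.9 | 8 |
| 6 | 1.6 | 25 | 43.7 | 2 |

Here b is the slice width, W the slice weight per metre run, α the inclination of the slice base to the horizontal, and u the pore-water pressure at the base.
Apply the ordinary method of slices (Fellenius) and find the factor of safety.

Ordinary method of slices: FS = Σ[c'·Δl_i + (W_i cosα_i − u_i·Δl_i)·tanφ'] / Σ W_i sinα_i, with Δl_i = b_i / cosα_i.
Slice 1: Δl = 2.9/cos(-2.4°) = 2.903 m; N'_1 = 114·cos(-2.4°) − 15·2.903 = 70.4; c'Δl = 19.16; W sinα = -4.8
Slice 2: Δl = 1.6/cos6.7° = 1.611 m; N'_2 = 143·cos6.7° − 36·1.611 = 84.0; c'Δl = 10.63; W sinα = 16.7
Slice 3: Δl = 2.5/cos15.1° = 2.589 m; N'_3 = 205·cos15.1° − 44·2.589 = 84.0; c'Δl = 17.09; W sinα = 53.4
Slice 4: Δl = 1.9/cos24.5° = 2.088 m; N'_4 = 127·cos24.5° − 25·2.088 = 63.4; c'Δl = 13.78; W sinα = 52.7
Slice 5: Δl = 2.2/cos33.9° = 2.651 m; N'_5 = 99·cos33.9° − 8·2.651 = 61.0; c'Δl = 17.49; W sinα = 55.2
Slice 6: Δl = 1.6/cos43.7° = 2.213 m; N'_6 = 25·cos43.7° − 2·2.213 = 13.6; c'Δl = 14.61; W sinα = 17.3
Σc'Δl = 92.8 kN/m; ΣN' = 376.4 kN/m; ΣW sinα = 190.5 kN/m
Resisting = 92.8 + 376.4·tan25.6° = 92.8 + 180.3 = 273.1 kN/m
FS = 273.1 / 190.5 = 1.434

FS = 1.43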